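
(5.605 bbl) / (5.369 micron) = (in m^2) 1.66e+05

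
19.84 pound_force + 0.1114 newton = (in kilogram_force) 9.011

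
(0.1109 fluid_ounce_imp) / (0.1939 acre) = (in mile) 2.495e-12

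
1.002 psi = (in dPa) 6.909e+04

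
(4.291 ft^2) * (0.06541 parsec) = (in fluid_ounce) 2.721e+19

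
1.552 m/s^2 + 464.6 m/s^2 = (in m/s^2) 466.2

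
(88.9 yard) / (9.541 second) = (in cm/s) 852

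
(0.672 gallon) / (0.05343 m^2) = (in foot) 0.1562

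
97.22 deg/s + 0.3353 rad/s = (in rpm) 19.41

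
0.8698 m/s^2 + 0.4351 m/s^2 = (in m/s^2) 1.305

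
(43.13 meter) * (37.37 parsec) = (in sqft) 5.353e+20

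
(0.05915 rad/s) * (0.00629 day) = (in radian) 32.15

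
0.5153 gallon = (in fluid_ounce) 65.96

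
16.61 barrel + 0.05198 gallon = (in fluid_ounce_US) 8.93e+04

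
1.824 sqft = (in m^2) 0.1695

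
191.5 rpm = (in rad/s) 20.05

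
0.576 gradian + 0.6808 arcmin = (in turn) 0.001472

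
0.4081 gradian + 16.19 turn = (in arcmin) 3.497e+05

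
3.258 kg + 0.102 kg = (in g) 3360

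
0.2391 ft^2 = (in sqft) 0.2391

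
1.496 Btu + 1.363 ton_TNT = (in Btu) 5.405e+06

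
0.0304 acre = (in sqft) 1324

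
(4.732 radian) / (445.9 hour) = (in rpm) 2.815e-05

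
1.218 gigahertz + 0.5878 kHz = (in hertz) 1.218e+09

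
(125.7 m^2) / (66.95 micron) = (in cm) 1.878e+08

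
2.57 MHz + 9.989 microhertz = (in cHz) 2.57e+08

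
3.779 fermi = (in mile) 2.348e-18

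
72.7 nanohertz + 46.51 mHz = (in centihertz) 4.651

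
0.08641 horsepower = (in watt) 64.44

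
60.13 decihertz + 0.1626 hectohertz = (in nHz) 2.227e+10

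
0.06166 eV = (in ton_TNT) 2.361e-30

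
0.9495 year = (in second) 2.994e+07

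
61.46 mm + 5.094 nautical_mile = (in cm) 9.434e+05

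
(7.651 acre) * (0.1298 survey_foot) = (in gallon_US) 3.236e+05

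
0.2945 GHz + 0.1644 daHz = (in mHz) 2.945e+11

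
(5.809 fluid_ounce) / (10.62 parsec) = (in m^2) 5.242e-22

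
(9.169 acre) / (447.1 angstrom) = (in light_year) 8.772e-05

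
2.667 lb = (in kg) 1.21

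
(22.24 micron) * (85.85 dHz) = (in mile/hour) 0.0004271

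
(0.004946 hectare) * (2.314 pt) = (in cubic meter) 0.04038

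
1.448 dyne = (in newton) 1.448e-05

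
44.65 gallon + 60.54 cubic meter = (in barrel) 381.8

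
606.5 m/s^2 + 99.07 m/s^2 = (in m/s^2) 705.6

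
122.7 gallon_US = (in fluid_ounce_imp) 1.635e+04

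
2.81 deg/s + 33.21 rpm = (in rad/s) 3.527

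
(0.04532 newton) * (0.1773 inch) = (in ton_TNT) 4.878e-14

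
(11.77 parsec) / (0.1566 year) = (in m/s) 7.354e+10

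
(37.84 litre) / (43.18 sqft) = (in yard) 0.01032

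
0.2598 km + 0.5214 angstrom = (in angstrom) 2.598e+12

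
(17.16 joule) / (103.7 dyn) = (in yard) 1.81e+04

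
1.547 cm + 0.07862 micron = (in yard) 0.01692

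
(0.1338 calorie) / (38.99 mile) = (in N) 8.922e-06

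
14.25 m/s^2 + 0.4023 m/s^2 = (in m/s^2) 14.65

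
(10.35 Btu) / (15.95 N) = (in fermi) 6.846e+17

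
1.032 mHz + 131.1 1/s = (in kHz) 0.1311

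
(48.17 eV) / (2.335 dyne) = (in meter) 3.305e-13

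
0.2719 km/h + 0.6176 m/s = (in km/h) 2.495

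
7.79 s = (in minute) 0.1298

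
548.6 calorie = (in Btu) 2.176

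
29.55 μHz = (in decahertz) 2.955e-06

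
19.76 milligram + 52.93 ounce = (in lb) 3.308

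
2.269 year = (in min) 1.193e+06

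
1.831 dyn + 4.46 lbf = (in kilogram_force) 2.023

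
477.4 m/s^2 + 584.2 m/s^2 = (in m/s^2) 1062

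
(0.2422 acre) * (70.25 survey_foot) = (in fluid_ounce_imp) 7.386e+08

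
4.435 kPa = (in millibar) 44.35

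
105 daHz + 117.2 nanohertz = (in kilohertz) 1.05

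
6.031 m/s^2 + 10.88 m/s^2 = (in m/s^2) 16.91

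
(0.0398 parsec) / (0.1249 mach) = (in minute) 4.813e+11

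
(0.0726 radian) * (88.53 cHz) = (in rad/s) 0.06427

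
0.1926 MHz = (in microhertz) 1.926e+11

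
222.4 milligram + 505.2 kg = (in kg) 505.2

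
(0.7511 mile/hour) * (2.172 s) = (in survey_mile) 0.0004532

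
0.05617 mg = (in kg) 5.617e-08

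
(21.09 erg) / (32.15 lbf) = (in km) 1.475e-11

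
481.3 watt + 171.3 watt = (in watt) 652.6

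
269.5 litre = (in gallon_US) 71.19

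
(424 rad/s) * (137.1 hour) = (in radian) 2.093e+08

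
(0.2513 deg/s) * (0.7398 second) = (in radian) 0.003245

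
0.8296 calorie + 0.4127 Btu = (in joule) 438.9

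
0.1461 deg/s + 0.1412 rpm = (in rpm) 0.1656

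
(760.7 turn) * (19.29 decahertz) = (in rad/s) 9.22e+05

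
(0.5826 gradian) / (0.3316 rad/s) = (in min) 0.00046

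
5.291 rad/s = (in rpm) 50.53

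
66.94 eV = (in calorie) 2.563e-18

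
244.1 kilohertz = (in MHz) 0.2441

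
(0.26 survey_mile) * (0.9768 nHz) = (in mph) 9.143e-07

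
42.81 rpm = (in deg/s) 256.9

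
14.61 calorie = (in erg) 6.113e+08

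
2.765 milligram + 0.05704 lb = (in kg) 0.02588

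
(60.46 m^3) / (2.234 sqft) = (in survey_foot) 955.7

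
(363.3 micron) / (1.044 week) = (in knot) 1.118e-09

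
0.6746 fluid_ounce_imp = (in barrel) 0.0001206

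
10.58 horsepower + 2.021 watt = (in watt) 7892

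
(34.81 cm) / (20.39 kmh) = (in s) 0.06146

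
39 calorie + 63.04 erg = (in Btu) 0.1547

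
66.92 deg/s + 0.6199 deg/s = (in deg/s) 67.54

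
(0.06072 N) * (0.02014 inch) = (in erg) 310.6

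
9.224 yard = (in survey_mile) 0.005241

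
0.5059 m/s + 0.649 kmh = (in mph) 1.535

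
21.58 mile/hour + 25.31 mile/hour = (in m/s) 20.96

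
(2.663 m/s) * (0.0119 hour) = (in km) 0.1141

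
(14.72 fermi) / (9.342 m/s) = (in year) 4.996e-23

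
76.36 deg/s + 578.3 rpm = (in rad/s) 61.89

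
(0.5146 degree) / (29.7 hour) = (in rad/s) 8.4e-08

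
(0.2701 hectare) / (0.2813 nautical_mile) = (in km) 0.005185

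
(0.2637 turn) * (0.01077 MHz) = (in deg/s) 1.022e+06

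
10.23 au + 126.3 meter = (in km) 1.53e+09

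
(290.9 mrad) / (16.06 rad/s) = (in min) 0.0003019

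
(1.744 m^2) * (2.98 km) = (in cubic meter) 5197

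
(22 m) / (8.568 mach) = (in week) 1.247e-08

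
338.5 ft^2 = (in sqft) 338.5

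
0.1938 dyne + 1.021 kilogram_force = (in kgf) 1.021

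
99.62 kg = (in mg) 9.962e+07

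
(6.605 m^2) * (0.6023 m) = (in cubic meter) 3.978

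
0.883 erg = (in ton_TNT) 2.11e-17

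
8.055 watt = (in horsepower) 0.0108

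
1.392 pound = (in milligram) 6.314e+05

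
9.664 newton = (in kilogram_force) 0.9855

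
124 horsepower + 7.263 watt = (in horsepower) 124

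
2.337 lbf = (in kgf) 1.06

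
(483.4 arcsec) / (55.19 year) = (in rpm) 1.286e-11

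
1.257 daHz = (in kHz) 0.01257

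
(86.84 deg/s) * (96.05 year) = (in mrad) 4.591e+12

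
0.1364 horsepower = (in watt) 101.7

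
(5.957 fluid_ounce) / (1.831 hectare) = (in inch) 3.788e-07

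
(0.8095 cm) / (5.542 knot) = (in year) 9.003e-11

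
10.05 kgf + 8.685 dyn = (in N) 98.56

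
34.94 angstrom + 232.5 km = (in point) 6.591e+08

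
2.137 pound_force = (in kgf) 0.9693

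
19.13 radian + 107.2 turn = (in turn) 110.2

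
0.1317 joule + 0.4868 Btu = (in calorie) 122.8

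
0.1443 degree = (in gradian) 0.1603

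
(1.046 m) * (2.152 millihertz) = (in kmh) 0.008104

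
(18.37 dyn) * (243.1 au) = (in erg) 6.681e+16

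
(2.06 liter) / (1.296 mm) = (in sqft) 17.11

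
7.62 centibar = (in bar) 0.0762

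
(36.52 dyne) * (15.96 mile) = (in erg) 9.38e+07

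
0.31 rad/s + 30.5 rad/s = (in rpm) 294.2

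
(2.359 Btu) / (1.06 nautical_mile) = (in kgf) 0.1293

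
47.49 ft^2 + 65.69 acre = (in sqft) 2.862e+06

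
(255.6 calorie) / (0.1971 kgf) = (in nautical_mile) 0.2987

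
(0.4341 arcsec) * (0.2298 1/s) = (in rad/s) 4.836e-07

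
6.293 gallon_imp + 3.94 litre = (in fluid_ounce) 1101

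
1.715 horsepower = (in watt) 1279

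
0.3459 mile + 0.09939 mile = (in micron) 7.166e+08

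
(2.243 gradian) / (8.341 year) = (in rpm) 1.279e-09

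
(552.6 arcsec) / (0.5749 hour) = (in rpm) 1.236e-05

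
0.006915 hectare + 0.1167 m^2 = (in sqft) 745.6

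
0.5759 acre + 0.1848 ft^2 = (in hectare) 0.2331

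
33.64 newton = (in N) 33.64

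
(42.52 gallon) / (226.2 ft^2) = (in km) 7.659e-06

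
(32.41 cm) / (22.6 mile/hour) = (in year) 1.017e-09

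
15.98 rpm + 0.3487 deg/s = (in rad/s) 1.68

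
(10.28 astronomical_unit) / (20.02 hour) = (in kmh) 7.682e+07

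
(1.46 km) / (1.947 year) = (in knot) 4.622e-05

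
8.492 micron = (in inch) 0.0003343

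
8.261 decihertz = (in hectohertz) 0.008261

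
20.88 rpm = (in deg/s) 125.3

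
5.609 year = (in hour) 4.913e+04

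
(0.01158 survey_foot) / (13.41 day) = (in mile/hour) 6.815e-09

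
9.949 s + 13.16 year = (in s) 4.15e+08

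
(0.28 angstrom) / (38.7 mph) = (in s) 1.618e-12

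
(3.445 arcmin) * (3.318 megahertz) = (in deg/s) 1.905e+05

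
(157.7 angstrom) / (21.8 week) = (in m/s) 1.196e-15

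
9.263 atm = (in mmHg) 7040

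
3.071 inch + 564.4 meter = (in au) 3.773e-09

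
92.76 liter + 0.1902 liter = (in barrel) 0.5846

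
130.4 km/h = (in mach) 0.1064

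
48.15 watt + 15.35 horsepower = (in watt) 1.149e+04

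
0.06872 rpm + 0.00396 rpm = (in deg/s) 0.4361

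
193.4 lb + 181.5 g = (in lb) 193.8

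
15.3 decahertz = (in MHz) 0.000153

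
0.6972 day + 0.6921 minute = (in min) 1005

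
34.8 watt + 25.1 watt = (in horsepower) 0.08033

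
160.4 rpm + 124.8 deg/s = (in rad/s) 18.98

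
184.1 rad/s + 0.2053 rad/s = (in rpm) 1760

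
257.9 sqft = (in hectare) 0.002396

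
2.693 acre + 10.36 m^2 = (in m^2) 1.091e+04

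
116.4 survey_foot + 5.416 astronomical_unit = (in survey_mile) 5.034e+08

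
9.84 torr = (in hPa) 13.12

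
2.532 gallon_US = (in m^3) 0.009585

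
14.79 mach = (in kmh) 1.813e+04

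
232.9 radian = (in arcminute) 8.007e+05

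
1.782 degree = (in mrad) 31.1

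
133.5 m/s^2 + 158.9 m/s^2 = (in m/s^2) 292.4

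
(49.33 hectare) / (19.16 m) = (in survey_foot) 8.447e+04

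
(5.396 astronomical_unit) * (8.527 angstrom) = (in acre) 0.1701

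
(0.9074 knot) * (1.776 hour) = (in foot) 9792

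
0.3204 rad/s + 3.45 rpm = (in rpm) 6.51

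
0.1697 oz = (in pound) 0.01061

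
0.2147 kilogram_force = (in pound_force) 0.4733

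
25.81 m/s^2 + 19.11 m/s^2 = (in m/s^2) 44.92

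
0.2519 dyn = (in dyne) 0.2519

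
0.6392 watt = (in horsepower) 0.0008572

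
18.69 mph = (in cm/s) 835.5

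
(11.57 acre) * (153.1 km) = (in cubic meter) 7.168e+09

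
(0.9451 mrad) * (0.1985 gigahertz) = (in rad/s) 1.876e+05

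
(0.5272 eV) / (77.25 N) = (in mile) 6.794e-25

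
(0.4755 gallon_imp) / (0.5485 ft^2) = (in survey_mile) 2.636e-05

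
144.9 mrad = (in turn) 0.02306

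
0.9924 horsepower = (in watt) 740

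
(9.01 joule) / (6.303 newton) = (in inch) 56.28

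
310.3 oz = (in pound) 19.39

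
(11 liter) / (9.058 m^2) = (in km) 1.214e-06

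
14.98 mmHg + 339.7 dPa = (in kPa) 2.031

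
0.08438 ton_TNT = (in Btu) 3.346e+05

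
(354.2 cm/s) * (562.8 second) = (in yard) 2180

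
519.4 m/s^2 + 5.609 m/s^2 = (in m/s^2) 525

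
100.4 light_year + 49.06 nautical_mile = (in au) 6.349e+06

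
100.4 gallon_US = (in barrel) 2.39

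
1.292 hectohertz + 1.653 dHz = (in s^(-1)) 129.4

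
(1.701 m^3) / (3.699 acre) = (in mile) 7.061e-08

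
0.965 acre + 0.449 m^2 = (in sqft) 4.204e+04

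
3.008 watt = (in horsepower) 0.004034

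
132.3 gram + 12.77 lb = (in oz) 209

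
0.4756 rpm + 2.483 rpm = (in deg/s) 17.75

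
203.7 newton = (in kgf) 20.77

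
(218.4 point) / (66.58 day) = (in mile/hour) 2.996e-08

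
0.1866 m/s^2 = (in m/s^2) 0.1866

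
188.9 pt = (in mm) 66.64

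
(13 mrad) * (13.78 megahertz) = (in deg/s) 1.026e+07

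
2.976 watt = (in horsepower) 0.003991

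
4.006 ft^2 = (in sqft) 4.006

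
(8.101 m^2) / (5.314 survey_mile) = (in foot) 0.003108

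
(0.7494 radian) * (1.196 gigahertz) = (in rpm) 8.559e+09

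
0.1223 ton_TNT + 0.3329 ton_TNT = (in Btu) 1.805e+06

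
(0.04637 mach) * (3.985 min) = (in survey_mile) 2.346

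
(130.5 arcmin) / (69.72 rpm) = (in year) 1.649e-10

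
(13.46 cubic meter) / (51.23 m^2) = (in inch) 10.34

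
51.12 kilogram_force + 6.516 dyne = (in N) 501.3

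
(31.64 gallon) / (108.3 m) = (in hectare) 1.106e-07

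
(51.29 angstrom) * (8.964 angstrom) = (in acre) 1.136e-21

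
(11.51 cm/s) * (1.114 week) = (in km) 77.55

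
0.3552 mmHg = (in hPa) 0.4736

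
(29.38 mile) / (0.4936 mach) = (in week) 0.0004652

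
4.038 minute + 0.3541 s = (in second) 242.6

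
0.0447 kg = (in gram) 44.7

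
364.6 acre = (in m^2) 1.475e+06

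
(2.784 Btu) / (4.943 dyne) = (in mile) 3.692e+04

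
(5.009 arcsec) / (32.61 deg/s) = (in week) 7.055e-11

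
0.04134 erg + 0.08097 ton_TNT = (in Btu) 3.211e+05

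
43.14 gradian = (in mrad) 677.6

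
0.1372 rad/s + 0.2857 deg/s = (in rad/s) 0.1422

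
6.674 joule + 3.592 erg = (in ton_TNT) 1.595e-09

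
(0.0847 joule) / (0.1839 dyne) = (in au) 3.079e-07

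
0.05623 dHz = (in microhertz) 5623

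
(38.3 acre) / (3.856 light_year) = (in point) 1.204e-08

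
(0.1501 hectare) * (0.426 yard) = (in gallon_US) 1.545e+05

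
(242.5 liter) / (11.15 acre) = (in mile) 3.339e-09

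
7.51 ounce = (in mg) 2.129e+05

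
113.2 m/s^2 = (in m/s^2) 113.2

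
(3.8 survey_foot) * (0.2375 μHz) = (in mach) 8.079e-10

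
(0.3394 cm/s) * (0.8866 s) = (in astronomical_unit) 2.011e-14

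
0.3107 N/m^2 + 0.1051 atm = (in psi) 1.545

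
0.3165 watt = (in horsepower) 0.0004244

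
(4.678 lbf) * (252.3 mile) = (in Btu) 8008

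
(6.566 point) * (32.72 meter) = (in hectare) 7.579e-06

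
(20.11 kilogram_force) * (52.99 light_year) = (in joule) 9.887e+19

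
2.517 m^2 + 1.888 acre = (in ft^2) 8.227e+04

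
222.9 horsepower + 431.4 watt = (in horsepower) 223.5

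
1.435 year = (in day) 523.8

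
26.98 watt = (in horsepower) 0.03618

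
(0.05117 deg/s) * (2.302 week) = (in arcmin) 4.274e+06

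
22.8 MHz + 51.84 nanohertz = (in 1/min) 1.368e+09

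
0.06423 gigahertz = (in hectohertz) 6.423e+05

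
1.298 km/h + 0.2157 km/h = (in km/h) 1.514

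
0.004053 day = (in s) 350.2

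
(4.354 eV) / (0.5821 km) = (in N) 1.198e-21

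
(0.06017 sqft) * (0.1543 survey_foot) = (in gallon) 0.06945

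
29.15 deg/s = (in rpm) 4.858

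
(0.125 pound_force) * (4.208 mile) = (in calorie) 900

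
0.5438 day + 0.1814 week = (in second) 1.567e+05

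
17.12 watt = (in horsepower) 0.02296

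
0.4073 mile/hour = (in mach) 0.0005347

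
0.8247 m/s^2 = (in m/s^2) 0.8247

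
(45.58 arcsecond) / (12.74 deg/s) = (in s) 0.0009938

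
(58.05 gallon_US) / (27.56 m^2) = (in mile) 4.954e-06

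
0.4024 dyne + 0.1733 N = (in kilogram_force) 0.01767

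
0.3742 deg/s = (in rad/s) 0.006531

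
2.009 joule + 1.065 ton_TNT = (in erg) 4.456e+16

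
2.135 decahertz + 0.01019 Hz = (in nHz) 2.136e+10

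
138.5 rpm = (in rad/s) 14.5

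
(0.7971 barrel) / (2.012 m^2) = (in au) 4.21e-13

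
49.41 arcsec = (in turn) 3.812e-05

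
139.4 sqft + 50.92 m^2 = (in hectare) 0.006387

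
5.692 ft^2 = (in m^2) 0.5288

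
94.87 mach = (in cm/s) 3.23e+06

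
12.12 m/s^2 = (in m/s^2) 12.12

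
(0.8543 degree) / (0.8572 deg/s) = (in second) 0.9966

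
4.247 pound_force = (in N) 18.89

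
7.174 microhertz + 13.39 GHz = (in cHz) 1.339e+12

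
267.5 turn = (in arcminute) 5.778e+06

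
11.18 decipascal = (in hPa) 0.01118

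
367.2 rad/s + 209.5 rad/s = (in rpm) 5507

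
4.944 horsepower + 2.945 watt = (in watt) 3690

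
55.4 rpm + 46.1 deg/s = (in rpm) 63.08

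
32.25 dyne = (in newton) 0.0003225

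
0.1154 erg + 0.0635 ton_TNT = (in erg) 2.657e+15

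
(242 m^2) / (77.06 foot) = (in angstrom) 1.03e+11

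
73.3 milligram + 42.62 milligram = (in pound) 0.0002556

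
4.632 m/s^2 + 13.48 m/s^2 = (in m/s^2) 18.11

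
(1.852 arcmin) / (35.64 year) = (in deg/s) 2.746e-11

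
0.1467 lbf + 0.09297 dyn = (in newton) 0.6526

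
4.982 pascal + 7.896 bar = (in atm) 7.793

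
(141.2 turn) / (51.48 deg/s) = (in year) 3.131e-05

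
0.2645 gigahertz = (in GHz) 0.2645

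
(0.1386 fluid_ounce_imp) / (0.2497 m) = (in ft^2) 0.0001698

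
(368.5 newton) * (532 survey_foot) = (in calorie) 1.428e+04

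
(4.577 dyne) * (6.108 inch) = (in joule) 7.101e-06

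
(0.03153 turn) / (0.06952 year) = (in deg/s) 5.177e-06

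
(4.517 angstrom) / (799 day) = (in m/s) 6.543e-18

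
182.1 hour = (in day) 7.588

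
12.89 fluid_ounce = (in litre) 0.3812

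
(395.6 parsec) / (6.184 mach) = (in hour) 1.61e+12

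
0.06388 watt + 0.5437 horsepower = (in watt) 405.5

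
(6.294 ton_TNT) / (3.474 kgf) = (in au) 0.005167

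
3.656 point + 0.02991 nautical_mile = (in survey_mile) 0.03442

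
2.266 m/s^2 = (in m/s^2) 2.266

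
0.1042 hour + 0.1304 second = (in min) 6.254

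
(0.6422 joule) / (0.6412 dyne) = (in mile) 62.23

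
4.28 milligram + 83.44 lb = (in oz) 1335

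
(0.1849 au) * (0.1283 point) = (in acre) 309.4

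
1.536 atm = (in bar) 1.556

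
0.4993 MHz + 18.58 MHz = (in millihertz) 1.908e+10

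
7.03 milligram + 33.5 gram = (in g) 33.51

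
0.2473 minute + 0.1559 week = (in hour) 26.2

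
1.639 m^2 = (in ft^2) 17.64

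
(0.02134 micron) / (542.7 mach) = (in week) 1.909e-19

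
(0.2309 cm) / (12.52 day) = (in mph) 4.775e-09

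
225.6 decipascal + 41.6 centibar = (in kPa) 41.62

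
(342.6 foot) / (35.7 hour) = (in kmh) 0.002925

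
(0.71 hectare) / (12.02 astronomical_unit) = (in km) 3.948e-12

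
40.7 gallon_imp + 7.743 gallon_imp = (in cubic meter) 0.2202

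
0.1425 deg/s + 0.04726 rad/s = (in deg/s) 2.85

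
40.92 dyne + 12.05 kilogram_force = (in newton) 118.2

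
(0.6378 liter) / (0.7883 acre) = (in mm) 0.0001999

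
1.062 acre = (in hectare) 0.4298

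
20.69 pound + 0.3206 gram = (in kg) 9.385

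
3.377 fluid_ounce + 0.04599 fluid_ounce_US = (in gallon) 0.02674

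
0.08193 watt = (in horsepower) 0.0001099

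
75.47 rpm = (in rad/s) 7.903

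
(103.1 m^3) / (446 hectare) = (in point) 0.06553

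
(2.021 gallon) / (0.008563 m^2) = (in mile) 0.0005551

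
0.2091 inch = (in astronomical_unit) 3.55e-14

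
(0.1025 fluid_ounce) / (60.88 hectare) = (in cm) 4.979e-10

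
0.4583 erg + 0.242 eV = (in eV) 2.86e+11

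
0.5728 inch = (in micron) 1.455e+04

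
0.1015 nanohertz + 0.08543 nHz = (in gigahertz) 1.869e-19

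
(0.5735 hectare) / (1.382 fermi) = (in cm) 4.15e+20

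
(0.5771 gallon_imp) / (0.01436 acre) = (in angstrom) 4.515e+05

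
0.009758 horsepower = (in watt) 7.277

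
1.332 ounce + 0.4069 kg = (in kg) 0.4447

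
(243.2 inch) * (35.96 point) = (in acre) 1.936e-05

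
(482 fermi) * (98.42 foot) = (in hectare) 1.446e-15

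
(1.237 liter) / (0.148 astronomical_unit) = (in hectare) 5.587e-18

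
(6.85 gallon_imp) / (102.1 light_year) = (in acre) 7.966e-24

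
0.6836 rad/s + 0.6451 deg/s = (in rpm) 6.635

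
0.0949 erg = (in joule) 9.49e-09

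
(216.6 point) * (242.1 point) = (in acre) 1.613e-06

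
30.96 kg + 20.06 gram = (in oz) 1093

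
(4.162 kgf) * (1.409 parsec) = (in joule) 1.775e+18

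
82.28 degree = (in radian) 1.436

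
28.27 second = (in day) 0.0003272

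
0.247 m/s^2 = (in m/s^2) 0.247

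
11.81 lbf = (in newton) 52.53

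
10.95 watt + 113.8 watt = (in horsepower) 0.1673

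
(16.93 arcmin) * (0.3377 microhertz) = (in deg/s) 9.529e-08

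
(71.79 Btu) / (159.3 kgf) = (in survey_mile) 0.03013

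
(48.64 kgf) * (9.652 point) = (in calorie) 0.3882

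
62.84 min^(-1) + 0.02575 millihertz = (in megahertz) 1.047e-06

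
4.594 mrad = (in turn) 0.0007312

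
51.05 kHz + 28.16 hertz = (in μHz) 5.108e+10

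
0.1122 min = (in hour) 0.00187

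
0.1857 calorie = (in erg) 7.77e+06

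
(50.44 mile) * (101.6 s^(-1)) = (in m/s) 8.247e+06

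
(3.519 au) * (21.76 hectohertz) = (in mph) 2.562e+15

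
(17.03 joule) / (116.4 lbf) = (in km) 3.289e-05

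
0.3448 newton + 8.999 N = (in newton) 9.344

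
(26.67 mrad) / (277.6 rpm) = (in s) 0.0009174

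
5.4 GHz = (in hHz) 5.4e+07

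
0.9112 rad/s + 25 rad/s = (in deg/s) 1485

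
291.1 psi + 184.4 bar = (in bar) 204.5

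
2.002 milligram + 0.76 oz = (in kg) 0.02155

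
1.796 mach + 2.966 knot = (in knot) 1192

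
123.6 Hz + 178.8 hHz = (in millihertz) 1.8e+07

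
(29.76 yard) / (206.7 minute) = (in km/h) 0.007899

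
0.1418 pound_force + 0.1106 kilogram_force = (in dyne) 1.715e+05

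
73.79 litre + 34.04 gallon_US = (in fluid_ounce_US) 6852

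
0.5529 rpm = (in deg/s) 3.317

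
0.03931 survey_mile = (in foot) 207.6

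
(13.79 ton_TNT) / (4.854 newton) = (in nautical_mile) 6.418e+06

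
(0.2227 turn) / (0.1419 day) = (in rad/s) 0.0001141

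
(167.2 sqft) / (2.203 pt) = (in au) 1.336e-07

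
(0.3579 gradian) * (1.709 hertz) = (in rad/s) 0.009608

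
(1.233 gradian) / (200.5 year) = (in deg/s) 1.755e-10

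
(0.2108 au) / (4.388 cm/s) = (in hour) 1.996e+08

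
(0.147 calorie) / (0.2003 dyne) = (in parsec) 9.951e-12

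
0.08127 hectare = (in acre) 0.2008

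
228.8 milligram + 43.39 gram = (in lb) 0.09616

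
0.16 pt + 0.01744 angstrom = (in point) 0.16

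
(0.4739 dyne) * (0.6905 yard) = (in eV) 1.868e+13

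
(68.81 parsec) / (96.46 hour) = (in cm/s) 6.114e+14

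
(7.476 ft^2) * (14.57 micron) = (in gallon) 0.002673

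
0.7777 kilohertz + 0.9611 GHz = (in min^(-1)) 5.767e+10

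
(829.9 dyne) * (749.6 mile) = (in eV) 6.249e+22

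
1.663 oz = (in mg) 4.715e+04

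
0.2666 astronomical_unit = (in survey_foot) 1.308e+11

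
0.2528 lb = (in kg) 0.1147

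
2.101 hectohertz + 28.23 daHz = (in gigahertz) 4.924e-07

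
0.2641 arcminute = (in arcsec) 15.85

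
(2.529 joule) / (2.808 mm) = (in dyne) 9.006e+07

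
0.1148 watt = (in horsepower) 0.0001539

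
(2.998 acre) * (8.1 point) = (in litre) 3.467e+04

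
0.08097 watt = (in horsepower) 0.0001086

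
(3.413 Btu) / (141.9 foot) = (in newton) 83.26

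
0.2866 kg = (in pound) 0.6318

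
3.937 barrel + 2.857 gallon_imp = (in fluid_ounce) 2.16e+04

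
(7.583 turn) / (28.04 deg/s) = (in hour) 0.02704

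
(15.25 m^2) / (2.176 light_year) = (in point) 2.1e-12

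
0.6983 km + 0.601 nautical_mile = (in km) 1.811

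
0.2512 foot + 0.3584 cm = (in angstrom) 8.015e+08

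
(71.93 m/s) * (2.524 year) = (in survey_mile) 3.558e+06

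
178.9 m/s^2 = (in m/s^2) 178.9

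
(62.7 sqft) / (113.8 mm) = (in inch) 2015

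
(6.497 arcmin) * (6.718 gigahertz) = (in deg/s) 7.274e+08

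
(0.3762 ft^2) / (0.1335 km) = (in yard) 0.0002863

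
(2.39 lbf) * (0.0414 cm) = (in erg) 4.401e+04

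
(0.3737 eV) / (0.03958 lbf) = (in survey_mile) 2.113e-22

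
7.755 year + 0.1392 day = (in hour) 6.794e+04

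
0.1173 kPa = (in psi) 0.01701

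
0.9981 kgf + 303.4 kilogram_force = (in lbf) 671.1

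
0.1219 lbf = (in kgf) 0.05529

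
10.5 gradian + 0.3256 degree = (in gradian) 10.86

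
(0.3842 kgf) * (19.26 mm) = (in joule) 0.07257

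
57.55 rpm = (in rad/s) 6.027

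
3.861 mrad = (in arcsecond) 796.4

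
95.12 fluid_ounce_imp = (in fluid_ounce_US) 91.39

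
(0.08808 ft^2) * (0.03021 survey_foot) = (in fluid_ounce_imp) 2.652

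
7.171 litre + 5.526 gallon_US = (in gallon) 7.42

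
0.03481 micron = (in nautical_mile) 1.88e-11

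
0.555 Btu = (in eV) 3.655e+21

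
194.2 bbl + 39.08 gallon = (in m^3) 31.02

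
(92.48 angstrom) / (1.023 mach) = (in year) 8.419e-19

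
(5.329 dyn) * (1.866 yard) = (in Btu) 8.618e-08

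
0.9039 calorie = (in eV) 2.36e+19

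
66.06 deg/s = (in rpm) 11.01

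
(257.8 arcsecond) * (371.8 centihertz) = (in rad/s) 0.004647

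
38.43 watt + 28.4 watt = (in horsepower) 0.08962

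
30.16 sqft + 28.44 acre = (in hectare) 11.51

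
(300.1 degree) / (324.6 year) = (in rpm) 4.886e-09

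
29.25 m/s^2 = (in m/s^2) 29.25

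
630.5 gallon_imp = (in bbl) 18.03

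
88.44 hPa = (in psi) 1.283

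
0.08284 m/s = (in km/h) 0.2982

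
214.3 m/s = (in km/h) 771.5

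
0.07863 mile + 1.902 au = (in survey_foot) 9.335e+11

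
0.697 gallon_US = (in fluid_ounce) 89.22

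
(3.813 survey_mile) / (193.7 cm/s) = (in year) 0.0001005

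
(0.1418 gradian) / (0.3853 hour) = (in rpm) 1.533e-05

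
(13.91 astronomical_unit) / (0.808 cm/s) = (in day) 2.981e+09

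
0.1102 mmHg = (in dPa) 146.9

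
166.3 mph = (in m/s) 74.34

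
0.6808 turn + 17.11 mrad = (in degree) 246.1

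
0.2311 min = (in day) 0.0001605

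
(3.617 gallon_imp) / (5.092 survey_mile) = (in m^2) 2.007e-06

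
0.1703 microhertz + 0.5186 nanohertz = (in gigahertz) 1.708e-16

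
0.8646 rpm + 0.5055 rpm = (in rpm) 1.37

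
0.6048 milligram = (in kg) 6.048e-07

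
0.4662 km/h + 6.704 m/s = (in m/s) 6.833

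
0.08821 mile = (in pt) 4.024e+05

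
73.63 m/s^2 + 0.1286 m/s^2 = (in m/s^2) 73.76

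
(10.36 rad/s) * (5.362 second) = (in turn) 8.841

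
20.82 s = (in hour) 0.005783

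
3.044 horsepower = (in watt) 2270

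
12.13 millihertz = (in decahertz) 0.001213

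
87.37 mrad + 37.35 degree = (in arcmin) 2541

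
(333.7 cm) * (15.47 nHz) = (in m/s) 5.162e-08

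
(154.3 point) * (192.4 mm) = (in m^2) 0.01047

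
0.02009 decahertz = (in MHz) 2.009e-07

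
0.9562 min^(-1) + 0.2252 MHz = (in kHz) 225.2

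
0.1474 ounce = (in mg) 4179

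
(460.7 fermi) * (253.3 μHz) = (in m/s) 1.167e-16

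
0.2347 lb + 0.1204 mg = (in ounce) 3.755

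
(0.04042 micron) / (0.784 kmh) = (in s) 1.856e-07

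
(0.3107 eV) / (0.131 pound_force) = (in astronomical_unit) 5.71e-31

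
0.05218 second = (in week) 8.628e-08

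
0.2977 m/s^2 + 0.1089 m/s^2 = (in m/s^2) 0.4066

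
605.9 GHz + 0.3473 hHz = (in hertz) 6.059e+11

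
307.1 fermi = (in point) 8.705e-10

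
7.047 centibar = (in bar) 0.07047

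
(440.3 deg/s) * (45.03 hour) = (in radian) 1.246e+06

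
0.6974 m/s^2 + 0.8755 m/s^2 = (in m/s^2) 1.573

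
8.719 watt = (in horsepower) 0.01169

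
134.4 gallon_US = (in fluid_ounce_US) 1.72e+04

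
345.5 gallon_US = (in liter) 1308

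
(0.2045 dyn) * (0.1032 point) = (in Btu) 7.057e-14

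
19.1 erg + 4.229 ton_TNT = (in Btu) 1.677e+07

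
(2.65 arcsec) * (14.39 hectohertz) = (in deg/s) 1.059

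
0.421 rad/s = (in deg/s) 24.12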